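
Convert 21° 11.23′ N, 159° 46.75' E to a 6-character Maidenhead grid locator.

QL91ve

Offset from 180°W / 90°S: lon 339.7792°, lat 111.1872°.
Field: lon ⌊339.7792/20⌋ = 16 → Q; lat ⌊111.1872/10⌋ = 11 → L.
Square: lon ⌊19.7792/2⌋ = 9; lat ⌊1.1872/1⌋ = 1.
Subsquare: lon ⌊1.7792/0.0833333⌋ = 21 → v; lat ⌊0.1872/0.0416667⌋ = 4 → e.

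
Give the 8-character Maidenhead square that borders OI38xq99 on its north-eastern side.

OI48ar00

Longitude extended square 9; +1 → 10, wraps to 0, carry into subsquare.
Longitude subsquare x = 23; +1 → 24, wraps to 0 = a, carry into square.
Longitude square 3; +1 → 4.
Latitude extended square 9; +1 → 10, wraps to 0, carry into subsquare.
Latitude subsquare q = 16; +1 → 17 = r.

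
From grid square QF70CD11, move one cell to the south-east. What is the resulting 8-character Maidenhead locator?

QF70cd20

Longitude extended square 1; +1 → 2.
Latitude extended square 1; −1 → 0.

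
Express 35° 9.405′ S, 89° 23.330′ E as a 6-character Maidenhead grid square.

Offset from 180°W / 90°S: lon 269.3888°, lat 54.8432°.
Field: 269.3888/20 → 13 → N, 54.8432/10 → 5 → F; chars NF.
Square: 9.3888/2 → 4, 4.8432/1 → 4; chars 44.
Subsquare: 1.3888/0.0833333 → 16 → q, 0.8432/0.0416667 → 20 → u; chars qu.

NF44qu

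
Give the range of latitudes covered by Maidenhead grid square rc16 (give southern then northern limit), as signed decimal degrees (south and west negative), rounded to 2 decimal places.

-64.00, -63.00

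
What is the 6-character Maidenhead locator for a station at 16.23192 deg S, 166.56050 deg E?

RH33gs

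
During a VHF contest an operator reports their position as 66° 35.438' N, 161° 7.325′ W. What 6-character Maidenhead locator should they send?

Offset from 180°W / 90°S: lon 18.8779°, lat 156.5906°.
Field (20°×10°, letters A–R): 18.8779/20 → 0 → A, 156.5906/10 → 15 → P; chars AP.
Square (2°×1°, digits 0–9): 18.8779/2 → 9, 6.5906/1 → 6; chars 96.
Subsquare (5′×2.5′, letters a–x): 0.8779/0.0833333 → 10 → k, 0.5906/0.0416667 → 14 → o; chars ko.

AP96ko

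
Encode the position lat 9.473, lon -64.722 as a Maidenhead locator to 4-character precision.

Add 180° to longitude and 90° to latitude: 115.28, 99.47.
Field: lon ⌊115.28/20⌋ = 5 → F; lat ⌊99.47/10⌋ = 9 → J.
Square: lon ⌊15.28/2⌋ = 7; lat ⌊9.47/1⌋ = 9.

FJ79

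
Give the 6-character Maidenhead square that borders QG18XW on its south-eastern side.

QG28av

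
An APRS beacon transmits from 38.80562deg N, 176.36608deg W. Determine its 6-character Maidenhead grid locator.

AM18tt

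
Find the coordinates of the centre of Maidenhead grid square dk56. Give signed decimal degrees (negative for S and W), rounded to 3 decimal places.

16.500, -109.000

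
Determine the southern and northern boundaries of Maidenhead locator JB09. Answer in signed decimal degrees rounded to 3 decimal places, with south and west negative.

-71.000, -70.000

Field J=9, B=1: +9·20° lon, +1·10° lat → SW at lon 0°, lat -80°.
Square 0, 9: +0·2° lon, +9·1° lat → SW at lon 0°, lat -71°.
Cell spans 2° lon × 1° lat.
south -71.000, north -70.000.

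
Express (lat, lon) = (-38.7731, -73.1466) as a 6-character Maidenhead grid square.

Add 180° to longitude and 90° to latitude: 106.8534, 51.2269.
Field: lon ⌊106.8534/20⌋ = 5 → F; lat ⌊51.2269/10⌋ = 5 → F.
Square: lon ⌊6.8534/2⌋ = 3; lat ⌊1.2269/1⌋ = 1.
Subsquare: lon ⌊0.8534/0.0833333⌋ = 10 → k; lat ⌊0.2269/0.0416667⌋ = 5 → f.

FF31kf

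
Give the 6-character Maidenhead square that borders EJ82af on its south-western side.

EJ72xe

Longitude subsquare a = 0; −1 → -1, wraps to 23 = x, carry into square.
Longitude square 8; −1 → 7.
Latitude subsquare f = 5; −1 → 4 = e.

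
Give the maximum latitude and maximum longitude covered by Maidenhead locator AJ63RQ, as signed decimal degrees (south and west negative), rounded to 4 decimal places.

Field A=0, J=9: +0·20° lon, +9·10° lat → SW at lon -180°, lat 0°.
Square 6, 3: +6·2° lon, +3·1° lat → SW at lon -168°, lat 3°.
Subsquare r=17, q=16: +17·0.0833333° lon, +16·0.0416667° lat → SW at lon -166.583°, lat 3.66667°.
Cell spans 0.0833333° lon × 0.0416667° lat. NE corner is SW corner plus one full cell.
latitude 3.7083, longitude -166.5000.

3.7083, -166.5000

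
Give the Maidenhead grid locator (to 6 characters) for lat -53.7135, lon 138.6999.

PD96ig

Shift to the Maidenhead origin (180°W, 90°S): lon 318.6999, lat 36.2865.
Field: 318.6999/20 → 15 → P, 36.2865/10 → 3 → D; chars PD.
Square: 18.6999/2 → 9, 6.2865/1 → 6; chars 96.
Subsquare: 0.6999/0.0833333 → 8 → i, 0.2865/0.0416667 → 6 → g; chars ig.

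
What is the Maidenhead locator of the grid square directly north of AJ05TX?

AJ06ta

Latitude subsquare x = 23; +1 → 24, wraps to 0 = a, carry into square.
Latitude square 5; +1 → 6.
The longitude characters are unchanged.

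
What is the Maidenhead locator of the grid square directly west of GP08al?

Longitude subsquare a = 0; −1 → -1, wraps to 23 = x, carry into square.
Longitude square 0; −1 → -1, wraps to 9, carry into field.
Longitude field G = 6; −1 → 5 = F.
The latitude characters are unchanged.

FP98xl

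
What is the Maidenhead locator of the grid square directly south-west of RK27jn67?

RK27jn56

Longitude extended square 6; −1 → 5.
Latitude extended square 7; −1 → 6.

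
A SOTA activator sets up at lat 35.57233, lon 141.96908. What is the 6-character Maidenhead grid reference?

QM05xn

Shift to the Maidenhead origin (180°W, 90°S): lon 321.9691, lat 125.5723.
Field (20°×10°, letters A–R): lon ⌊321.9691/20⌋ = 16 → Q; lat ⌊125.5723/10⌋ = 12 → M.
Square (2°×1°, digits 0–9): lon ⌊1.9691/2⌋ = 0; lat ⌊5.5723/1⌋ = 5.
Subsquare (5′×2.5′, letters a–x): lon ⌊1.9691/0.0833333⌋ = 23 → x; lat ⌊0.5723/0.0416667⌋ = 13 → n.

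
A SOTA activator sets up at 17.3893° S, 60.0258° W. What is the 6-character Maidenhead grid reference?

FH92xo

Add 180° to longitude and 90° to latitude: 119.9742, 72.6107.
Field (20°×10°, letters A–R): lon ⌊119.9742/20⌋ = 5 → F; lat ⌊72.6107/10⌋ = 7 → H.
Square (2°×1°, digits 0–9): lon ⌊19.9742/2⌋ = 9; lat ⌊2.6107/1⌋ = 2.
Subsquare (5′×2.5′, letters a–x): lon ⌊1.9742/0.0833333⌋ = 23 → x; lat ⌊0.6107/0.0416667⌋ = 14 → o.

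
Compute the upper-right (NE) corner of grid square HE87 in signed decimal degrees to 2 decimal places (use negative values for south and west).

Field H=7, E=4: +7·20° lon, +4·10° lat → SW at lon -40°, lat -50°.
Square 8, 7: +8·2° lon, +7·1° lat → SW at lon -24°, lat -43°.
Cell spans 2° lon × 1° lat. NE corner is SW corner plus one full cell.
latitude -42.00, longitude -22.00.

-42.00, -22.00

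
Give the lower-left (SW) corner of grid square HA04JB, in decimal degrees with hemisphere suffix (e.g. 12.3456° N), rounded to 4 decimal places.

85.9583° S, 39.2500° W

Field H=7, A=0: +7·20° lon, +0·10° lat → SW at lon -40°, lat -90°.
Square 0, 4: +0·2° lon, +4·1° lat → SW at lon -40°, lat -86°.
Subsquare j=9, b=1: +9·0.0833333° lon, +1·0.0416667° lat → SW at lon -39.25°, lat -85.9583°.
latitude 85.9583° S, longitude 39.2500° W.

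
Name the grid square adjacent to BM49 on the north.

Latitude square 9; +1 → 10, wraps to 0, carry into field.
Latitude field M = 12; +1 → 13 = N.
The longitude characters are unchanged.

BN40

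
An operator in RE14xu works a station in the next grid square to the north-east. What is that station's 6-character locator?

Longitude subsquare x = 23; +1 → 24, wraps to 0 = a, carry into square.
Longitude square 1; +1 → 2.
Latitude subsquare u = 20; +1 → 21 = v.

RE24av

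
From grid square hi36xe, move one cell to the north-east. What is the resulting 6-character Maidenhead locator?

Longitude subsquare x = 23; +1 → 24, wraps to 0 = a, carry into square.
Longitude square 3; +1 → 4.
Latitude subsquare e = 4; +1 → 5 = f.

HI46af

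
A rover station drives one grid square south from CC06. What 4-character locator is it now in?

CC05

Latitude square 6; −1 → 5.
The longitude characters are unchanged.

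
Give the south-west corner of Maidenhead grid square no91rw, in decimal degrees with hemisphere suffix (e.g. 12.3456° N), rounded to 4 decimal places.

Field N=13, O=14: +13·20° lon, +14·10° lat → SW at lon 80°, lat 50°.
Square 9, 1: +9·2° lon, +1·1° lat → SW at lon 98°, lat 51°.
Subsquare r=17, w=22: +17·0.0833333° lon, +22·0.0416667° lat → SW at lon 99.4167°, lat 51.9167°.
latitude 51.9167° N, longitude 99.4167° E.

51.9167° N, 99.4167° E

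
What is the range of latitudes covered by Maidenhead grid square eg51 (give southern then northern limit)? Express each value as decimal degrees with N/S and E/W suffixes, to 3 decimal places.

29.000° S, 28.000° S

Field E=4, G=6: +4·20° lon, +6·10° lat → SW at lon -100°, lat -30°.
Square 5, 1: +5·2° lon, +1·1° lat → SW at lon -90°, lat -29°.
Cell spans 2° lon × 1° lat.
south 29.000° S, north 28.000° S.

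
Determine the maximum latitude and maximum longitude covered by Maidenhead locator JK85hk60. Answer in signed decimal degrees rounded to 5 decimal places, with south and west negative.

15.42083, 16.64167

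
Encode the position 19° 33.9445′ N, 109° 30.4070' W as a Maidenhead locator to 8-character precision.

DK59fn95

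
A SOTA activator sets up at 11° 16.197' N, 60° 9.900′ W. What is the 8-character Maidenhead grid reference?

FK91wg04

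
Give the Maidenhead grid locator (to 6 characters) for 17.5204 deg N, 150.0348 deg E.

QK57am

Add 180° to longitude and 90° to latitude: 330.0348, 107.5204.
Field: lon ⌊330.0348/20⌋ = 16 → Q; lat ⌊107.5204/10⌋ = 10 → K.
Square: lon ⌊10.0348/2⌋ = 5; lat ⌊7.5204/1⌋ = 7.
Subsquare: lon ⌊0.0348/0.0833333⌋ = 0 → a; lat ⌊0.5204/0.0416667⌋ = 12 → m.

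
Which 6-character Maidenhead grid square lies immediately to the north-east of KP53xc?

KP63ad

Longitude subsquare x = 23; +1 → 24, wraps to 0 = a, carry into square.
Longitude square 5; +1 → 6.
Latitude subsquare c = 2; +1 → 3 = d.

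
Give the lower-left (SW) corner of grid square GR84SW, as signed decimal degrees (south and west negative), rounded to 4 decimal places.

84.9167, -42.5000

Field G=6, R=17: +6·20° lon, +17·10° lat → SW at lon -60°, lat 80°.
Square 8, 4: +8·2° lon, +4·1° lat → SW at lon -44°, lat 84°.
Subsquare s=18, w=22: +18·0.0833333° lon, +22·0.0416667° lat → SW at lon -42.5°, lat 84.9167°.
latitude 84.9167, longitude -42.5000.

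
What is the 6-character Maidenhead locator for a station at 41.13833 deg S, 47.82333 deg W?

GE68cu

Offset from 180°W / 90°S: lon 132.1767°, lat 48.8617°.
Field: 132.1767/20 → 6 → G, 48.8617/10 → 4 → E; chars GE.
Square: 12.1767/2 → 6, 8.8617/1 → 8; chars 68.
Subsquare: 0.1767/0.0833333 → 2 → c, 0.8617/0.0416667 → 20 → u; chars cu.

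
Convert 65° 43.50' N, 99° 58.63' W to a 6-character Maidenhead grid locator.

EP05ar

Shift to the Maidenhead origin (180°W, 90°S): lon 80.0228, lat 155.7250.
Field: 80.0228/20 → 4 → E, 155.7250/10 → 15 → P; chars EP.
Square: 0.0228/2 → 0, 5.7250/1 → 5; chars 05.
Subsquare: 0.0228/0.0833333 → 0 → a, 0.7250/0.0416667 → 17 → r; chars ar.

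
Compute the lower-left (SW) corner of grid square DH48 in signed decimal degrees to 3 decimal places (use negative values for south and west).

Field D=3, H=7: +3·20° lon, +7·10° lat → SW at lon -120°, lat -20°.
Square 4, 8: +4·2° lon, +8·1° lat → SW at lon -112°, lat -12°.
latitude -12.000, longitude -112.000.

-12.000, -112.000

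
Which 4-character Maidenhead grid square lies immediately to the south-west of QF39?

QF28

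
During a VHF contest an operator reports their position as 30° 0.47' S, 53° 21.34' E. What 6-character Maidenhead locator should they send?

LF69qx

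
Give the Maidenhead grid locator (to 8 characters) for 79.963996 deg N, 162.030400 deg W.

Shift to the Maidenhead origin (180°W, 90°S): lon 17.96960, lat 169.96400.
Field (20°×10°, letters A–R): 17.96960/20 → 0 → A, 169.96400/10 → 16 → Q; chars AQ.
Square (2°×1°, digits 0–9): 17.96960/2 → 8, 9.96400/1 → 9; chars 89.
Subsquare (5′×2.5′, letters a–x): 1.96960/0.0833333 → 23 → x, 0.96400/0.0416667 → 23 → x; chars xx.
Extended square (30″×15″, digits 0–9): 0.05293/0.00833333 → 6, 0.00566/0.00416667 → 1; chars 61.

AQ89xx61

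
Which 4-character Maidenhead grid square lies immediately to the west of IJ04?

Longitude square 0; −1 → -1, wraps to 9, carry into field.
Longitude field I = 8; −1 → 7 = H.
The latitude characters are unchanged.

HJ94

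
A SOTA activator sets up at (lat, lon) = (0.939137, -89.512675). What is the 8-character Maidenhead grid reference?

Add 180° to longitude and 90° to latitude: 90.48732, 90.93914.
Field: 90.48732/20 → 4 → E, 90.93914/10 → 9 → J; chars EJ.
Square: 10.48732/2 → 5, 0.93914/1 → 0; chars 50.
Subsquare: 0.48732/0.0833333 → 5 → f, 0.93914/0.0416667 → 22 → w; chars fw.
Extended square: 0.07066/0.00833333 → 8, 0.02247/0.00416667 → 5; chars 85.

EJ50fw85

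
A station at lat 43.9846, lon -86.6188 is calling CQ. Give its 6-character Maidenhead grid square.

EN63qx

Shift to the Maidenhead origin (180°W, 90°S): lon 93.3812, lat 133.9846.
Field: 93.3812/20 → 4 → E, 133.9846/10 → 13 → N; chars EN.
Square: 13.3812/2 → 6, 3.9846/1 → 3; chars 63.
Subsquare: 1.3812/0.0833333 → 16 → q, 0.9846/0.0416667 → 23 → x; chars qx.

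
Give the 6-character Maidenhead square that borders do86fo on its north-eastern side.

Longitude subsquare f = 5; +1 → 6 = g.
Latitude subsquare o = 14; +1 → 15 = p.

DO86gp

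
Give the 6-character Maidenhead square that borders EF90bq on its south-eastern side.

EF90cp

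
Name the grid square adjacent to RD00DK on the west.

Longitude subsquare d = 3; −1 → 2 = c.
The latitude characters are unchanged.

RD00ck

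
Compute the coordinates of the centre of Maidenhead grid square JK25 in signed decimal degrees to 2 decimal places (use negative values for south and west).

Field J=9, K=10: +9·20° lon, +10·10° lat → SW at lon 0°, lat 10°.
Square 2, 5: +2·2° lon, +5·1° lat → SW at lon 4°, lat 15°.
Cell spans 2° lon × 1° lat. Centre is SW corner plus half of each.
latitude 15.50, longitude 5.00.

15.50, 5.00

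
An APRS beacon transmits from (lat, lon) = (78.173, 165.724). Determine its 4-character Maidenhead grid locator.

RQ28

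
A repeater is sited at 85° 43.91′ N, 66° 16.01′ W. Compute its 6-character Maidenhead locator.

Shift to the Maidenhead origin (180°W, 90°S): lon 113.7332, lat 175.7318.
Field: 113.7332/20 → 5 → F, 175.7318/10 → 17 → R; chars FR.
Square: 13.7332/2 → 6, 5.7318/1 → 5; chars 65.
Subsquare: 1.7332/0.0833333 → 20 → u, 0.7318/0.0416667 → 17 → r; chars ur.

FR65ur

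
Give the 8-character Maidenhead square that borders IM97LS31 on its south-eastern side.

IM97ls40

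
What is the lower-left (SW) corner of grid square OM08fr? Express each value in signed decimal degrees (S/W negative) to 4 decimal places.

38.7083, 100.4167

Field O=14, M=12: +14·20° lon, +12·10° lat → SW at lon 100°, lat 30°.
Square 0, 8: +0·2° lon, +8·1° lat → SW at lon 100°, lat 38°.
Subsquare f=5, r=17: +5·0.0833333° lon, +17·0.0416667° lat → SW at lon 100.417°, lat 38.7083°.
latitude 38.7083, longitude 100.4167.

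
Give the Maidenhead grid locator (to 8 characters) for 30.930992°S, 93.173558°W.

Add 180° to longitude and 90° to latitude: 86.82644, 59.06901.
Field: lon ⌊86.82644/20⌋ = 4 → E; lat ⌊59.06901/10⌋ = 5 → F.
Square: lon ⌊6.82644/2⌋ = 3; lat ⌊9.06901/1⌋ = 9.
Subsquare: lon ⌊0.82644/0.0833333⌋ = 9 → j; lat ⌊0.06901/0.0416667⌋ = 1 → b.
Extended square: lon ⌊0.07644/0.00833333⌋ = 9; lat ⌊0.02734/0.00416667⌋ = 6.

EF39jb96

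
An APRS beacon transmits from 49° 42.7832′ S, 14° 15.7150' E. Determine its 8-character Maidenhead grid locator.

JE70dg18

Shift to the Maidenhead origin (180°W, 90°S): lon 194.26192, lat 40.28695.
Field: 194.26192/20 → 9 → J, 40.28695/10 → 4 → E; chars JE.
Square: 14.26192/2 → 7, 0.28695/1 → 0; chars 70.
Subsquare: 0.26192/0.0833333 → 3 → d, 0.28695/0.0416667 → 6 → g; chars dg.
Extended square: 0.01192/0.00833333 → 1, 0.03695/0.00416667 → 8; chars 18.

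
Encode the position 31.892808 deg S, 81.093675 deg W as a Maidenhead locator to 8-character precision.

EF98kc85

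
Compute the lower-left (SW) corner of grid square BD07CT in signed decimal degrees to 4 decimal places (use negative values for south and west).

-52.2083, -159.8333

Field B=1, D=3: +1·20° lon, +3·10° lat → SW at lon -160°, lat -60°.
Square 0, 7: +0·2° lon, +7·1° lat → SW at lon -160°, lat -53°.
Subsquare c=2, t=19: +2·0.0833333° lon, +19·0.0416667° lat → SW at lon -159.833°, lat -52.2083°.
latitude -52.2083, longitude -159.8333.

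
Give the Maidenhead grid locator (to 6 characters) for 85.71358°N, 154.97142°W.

BR25mr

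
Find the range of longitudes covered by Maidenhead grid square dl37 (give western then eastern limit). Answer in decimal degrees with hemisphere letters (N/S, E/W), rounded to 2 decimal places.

114.00° W, 112.00° W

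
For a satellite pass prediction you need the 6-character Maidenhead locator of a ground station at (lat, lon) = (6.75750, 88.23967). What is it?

Add 180° to longitude and 90° to latitude: 268.2397, 96.7575.
Field (20°×10°, letters A–R): lon ⌊268.2397/20⌋ = 13 → N; lat ⌊96.7575/10⌋ = 9 → J.
Square (2°×1°, digits 0–9): lon ⌊8.2397/2⌋ = 4; lat ⌊6.7575/1⌋ = 6.
Subsquare (5′×2.5′, letters a–x): lon ⌊0.2397/0.0833333⌋ = 2 → c; lat ⌊0.7575/0.0416667⌋ = 18 → s.

NJ46cs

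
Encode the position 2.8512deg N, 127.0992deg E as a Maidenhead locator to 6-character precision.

PJ32nu

Add 180° to longitude and 90° to latitude: 307.0992, 92.8512.
Field: 307.0992/20 → 15 → P, 92.8512/10 → 9 → J; chars PJ.
Square: 7.0992/2 → 3, 2.8512/1 → 2; chars 32.
Subsquare: 1.0992/0.0833333 → 13 → n, 0.8512/0.0416667 → 20 → u; chars nu.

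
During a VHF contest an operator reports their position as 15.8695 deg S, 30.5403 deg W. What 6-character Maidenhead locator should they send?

Shift to the Maidenhead origin (180°W, 90°S): lon 149.4597, lat 74.1305.
Field: lon ⌊149.4597/20⌋ = 7 → H; lat ⌊74.1305/10⌋ = 7 → H.
Square: lon ⌊9.4597/2⌋ = 4; lat ⌊4.1305/1⌋ = 4.
Subsquare: lon ⌊1.4597/0.0833333⌋ = 17 → r; lat ⌊0.1305/0.0416667⌋ = 3 → d.

HH44rd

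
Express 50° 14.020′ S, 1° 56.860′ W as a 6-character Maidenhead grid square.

Shift to the Maidenhead origin (180°W, 90°S): lon 178.0523, lat 39.7663.
Field: 178.0523/20 → 8 → I, 39.7663/10 → 3 → D; chars ID.
Square: 18.0523/2 → 9, 9.7663/1 → 9; chars 99.
Subsquare: 0.0523/0.0833333 → 0 → a, 0.7663/0.0416667 → 18 → s; chars as.

ID99as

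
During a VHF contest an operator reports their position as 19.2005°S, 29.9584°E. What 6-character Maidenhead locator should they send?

KH40xt

Shift to the Maidenhead origin (180°W, 90°S): lon 209.9584, lat 70.7995.
Field (20°×10°, letters A–R): lon ⌊209.9584/20⌋ = 10 → K; lat ⌊70.7995/10⌋ = 7 → H.
Square (2°×1°, digits 0–9): lon ⌊9.9584/2⌋ = 4; lat ⌊0.7995/1⌋ = 0.
Subsquare (5′×2.5′, letters a–x): lon ⌊1.9584/0.0833333⌋ = 23 → x; lat ⌊0.7995/0.0416667⌋ = 19 → t.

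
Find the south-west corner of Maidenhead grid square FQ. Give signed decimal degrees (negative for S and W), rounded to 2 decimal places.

Field F=5, Q=16: +5·20° lon, +16·10° lat → SW at lon -80°, lat 70°.
latitude 70.00, longitude -80.00.

70.00, -80.00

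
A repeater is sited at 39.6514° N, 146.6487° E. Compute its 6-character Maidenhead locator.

QM39hp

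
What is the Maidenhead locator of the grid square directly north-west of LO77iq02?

Longitude extended square 0; −1 → -1, wraps to 9, carry into subsquare.
Longitude subsquare i = 8; −1 → 7 = h.
Latitude extended square 2; +1 → 3.

LO77hq93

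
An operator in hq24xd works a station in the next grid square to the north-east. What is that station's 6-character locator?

HQ34ae

Longitude subsquare x = 23; +1 → 24, wraps to 0 = a, carry into square.
Longitude square 2; +1 → 3.
Latitude subsquare d = 3; +1 → 4 = e.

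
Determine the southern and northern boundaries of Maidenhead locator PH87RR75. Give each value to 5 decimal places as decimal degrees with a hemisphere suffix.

12.27083° S, 12.26667° S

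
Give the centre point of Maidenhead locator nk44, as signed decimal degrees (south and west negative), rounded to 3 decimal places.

14.500, 89.000

Field N=13, K=10: +13·20° lon, +10·10° lat → SW at lon 80°, lat 10°.
Square 4, 4: +4·2° lon, +4·1° lat → SW at lon 88°, lat 14°.
Cell spans 2° lon × 1° lat. Centre is SW corner plus half of each.
latitude 14.500, longitude 89.000.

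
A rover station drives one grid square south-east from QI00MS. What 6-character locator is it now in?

QI00nr

Longitude subsquare m = 12; +1 → 13 = n.
Latitude subsquare s = 18; −1 → 17 = r.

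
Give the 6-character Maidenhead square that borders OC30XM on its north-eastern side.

Longitude subsquare x = 23; +1 → 24, wraps to 0 = a, carry into square.
Longitude square 3; +1 → 4.
Latitude subsquare m = 12; +1 → 13 = n.

OC40an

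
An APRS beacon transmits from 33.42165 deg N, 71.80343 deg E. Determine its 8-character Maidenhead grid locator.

MM53vk61

Offset from 180°W / 90°S: lon 251.80343°, lat 123.42165°.
Field: lon ⌊251.80343/20⌋ = 12 → M; lat ⌊123.42165/10⌋ = 12 → M.
Square: lon ⌊11.80343/2⌋ = 5; lat ⌊3.42165/1⌋ = 3.
Subsquare: lon ⌊1.80343/0.0833333⌋ = 21 → v; lat ⌊0.42165/0.0416667⌋ = 10 → k.
Extended square: lon ⌊0.05343/0.00833333⌋ = 6; lat ⌊0.00498/0.00416667⌋ = 1.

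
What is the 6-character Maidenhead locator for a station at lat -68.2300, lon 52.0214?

Add 180° to longitude and 90° to latitude: 232.0214, 21.7700.
Field: lon ⌊232.0214/20⌋ = 11 → L; lat ⌊21.7700/10⌋ = 2 → C.
Square: lon ⌊12.0214/2⌋ = 6; lat ⌊1.7700/1⌋ = 1.
Subsquare: lon ⌊0.0214/0.0833333⌋ = 0 → a; lat ⌊0.7700/0.0416667⌋ = 18 → s.

LC61as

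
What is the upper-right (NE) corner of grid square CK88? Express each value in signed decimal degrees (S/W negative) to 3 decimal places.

Field C=2, K=10: +2·20° lon, +10·10° lat → SW at lon -140°, lat 10°.
Square 8, 8: +8·2° lon, +8·1° lat → SW at lon -124°, lat 18°.
Cell spans 2° lon × 1° lat. NE corner is SW corner plus one full cell.
latitude 19.000, longitude -122.000.

19.000, -122.000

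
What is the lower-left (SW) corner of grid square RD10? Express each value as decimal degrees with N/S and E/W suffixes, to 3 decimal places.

Field R=17, D=3: +17·20° lon, +3·10° lat → SW at lon 160°, lat -60°.
Square 1, 0: +1·2° lon, +0·1° lat → SW at lon 162°, lat -60°.
latitude 60.000° S, longitude 162.000° E.

60.000° S, 162.000° E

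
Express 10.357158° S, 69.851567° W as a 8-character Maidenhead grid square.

FH59bp74

Add 180° to longitude and 90° to latitude: 110.14843, 79.64284.
Field: 110.14843/20 → 5 → F, 79.64284/10 → 7 → H; chars FH.
Square: 10.14843/2 → 5, 9.64284/1 → 9; chars 59.
Subsquare: 0.14843/0.0833333 → 1 → b, 0.64284/0.0416667 → 15 → p; chars bp.
Extended square: 0.06510/0.00833333 → 7, 0.01784/0.00416667 → 4; chars 74.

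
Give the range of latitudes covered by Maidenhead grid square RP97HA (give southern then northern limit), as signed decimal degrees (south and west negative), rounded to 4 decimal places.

67.0000, 67.0417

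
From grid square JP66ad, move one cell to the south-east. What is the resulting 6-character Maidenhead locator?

JP66bc

Longitude subsquare a = 0; +1 → 1 = b.
Latitude subsquare d = 3; −1 → 2 = c.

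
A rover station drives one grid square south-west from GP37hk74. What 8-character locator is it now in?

GP37hk63

Longitude extended square 7; −1 → 6.
Latitude extended square 4; −1 → 3.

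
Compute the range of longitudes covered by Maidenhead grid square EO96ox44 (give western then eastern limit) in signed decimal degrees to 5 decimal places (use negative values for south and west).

-80.80000, -80.79167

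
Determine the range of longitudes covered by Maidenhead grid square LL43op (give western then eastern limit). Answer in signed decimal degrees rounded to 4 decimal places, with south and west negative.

Field L=11, L=11: +11·20° lon, +11·10° lat → SW at lon 40°, lat 20°.
Square 4, 3: +4·2° lon, +3·1° lat → SW at lon 48°, lat 23°.
Subsquare o=14, p=15: +14·0.0833333° lon, +15·0.0416667° lat → SW at lon 49.1667°, lat 23.625°.
Cell spans 0.0833333° lon × 0.0416667° lat.
west 49.1667, east 49.2500.

49.1667, 49.2500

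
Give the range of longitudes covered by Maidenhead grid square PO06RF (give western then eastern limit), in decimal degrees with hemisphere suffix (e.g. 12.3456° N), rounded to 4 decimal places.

121.4167° E, 121.5000° E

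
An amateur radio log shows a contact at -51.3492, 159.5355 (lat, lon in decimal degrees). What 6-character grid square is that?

QD98sp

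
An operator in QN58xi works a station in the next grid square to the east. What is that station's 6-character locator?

Longitude subsquare x = 23; +1 → 24, wraps to 0 = a, carry into square.
Longitude square 5; +1 → 6.
The latitude characters are unchanged.

QN68ai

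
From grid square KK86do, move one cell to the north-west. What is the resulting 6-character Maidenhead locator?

KK86cp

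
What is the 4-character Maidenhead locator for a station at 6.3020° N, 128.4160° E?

PJ46

Shift to the Maidenhead origin (180°W, 90°S): lon 308.42, lat 96.30.
Field (20°×10°, letters A–R): lon ⌊308.42/20⌋ = 15 → P; lat ⌊96.30/10⌋ = 9 → J.
Square (2°×1°, digits 0–9): lon ⌊8.42/2⌋ = 4; lat ⌊6.30/1⌋ = 6.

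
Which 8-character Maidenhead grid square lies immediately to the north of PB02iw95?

PB02iw96

Latitude extended square 5; +1 → 6.
The longitude characters are unchanged.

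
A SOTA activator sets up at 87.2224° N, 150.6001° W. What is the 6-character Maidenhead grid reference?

BR47qf

Offset from 180°W / 90°S: lon 29.3999°, lat 177.2224°.
Field (20°×10°, letters A–R): 29.3999/20 → 1 → B, 177.2224/10 → 17 → R; chars BR.
Square (2°×1°, digits 0–9): 9.3999/2 → 4, 7.2224/1 → 7; chars 47.
Subsquare (5′×2.5′, letters a–x): 1.3999/0.0833333 → 16 → q, 0.2224/0.0416667 → 5 → f; chars qf.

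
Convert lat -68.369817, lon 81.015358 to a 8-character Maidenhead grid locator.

NC01mp11

Shift to the Maidenhead origin (180°W, 90°S): lon 261.01536, lat 21.63018.
Field: 261.01536/20 → 13 → N, 21.63018/10 → 2 → C; chars NC.
Square: 1.01536/2 → 0, 1.63018/1 → 1; chars 01.
Subsquare: 1.01536/0.0833333 → 12 → m, 0.63018/0.0416667 → 15 → p; chars mp.
Extended square: 0.01536/0.00833333 → 1, 0.00518/0.00416667 → 1; chars 11.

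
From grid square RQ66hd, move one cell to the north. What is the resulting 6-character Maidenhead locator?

Latitude subsquare d = 3; +1 → 4 = e.
The longitude characters are unchanged.

RQ66he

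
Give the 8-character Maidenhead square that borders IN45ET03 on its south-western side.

Longitude extended square 0; −1 → -1, wraps to 9, carry into subsquare.
Longitude subsquare e = 4; −1 → 3 = d.
Latitude extended square 3; −1 → 2.

IN45dt92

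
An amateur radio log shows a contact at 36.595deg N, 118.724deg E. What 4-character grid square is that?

Offset from 180°W / 90°S: lon 298.72°, lat 126.59°.
Field: 298.72/20 → 14 → O, 126.59/10 → 12 → M; chars OM.
Square: 18.72/2 → 9, 6.59/1 → 6; chars 96.

OM96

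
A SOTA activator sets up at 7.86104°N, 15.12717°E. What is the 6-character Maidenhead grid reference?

JJ77nu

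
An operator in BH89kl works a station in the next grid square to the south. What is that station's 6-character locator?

BH89kk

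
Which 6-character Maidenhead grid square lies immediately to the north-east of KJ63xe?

KJ73af

Longitude subsquare x = 23; +1 → 24, wraps to 0 = a, carry into square.
Longitude square 6; +1 → 7.
Latitude subsquare e = 4; +1 → 5 = f.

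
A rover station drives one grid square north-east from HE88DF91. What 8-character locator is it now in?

Longitude extended square 9; +1 → 10, wraps to 0, carry into subsquare.
Longitude subsquare d = 3; +1 → 4 = e.
Latitude extended square 1; +1 → 2.

HE88ef02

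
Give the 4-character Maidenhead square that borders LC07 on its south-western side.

KC96

Longitude square 0; −1 → -1, wraps to 9, carry into field.
Longitude field L = 11; −1 → 10 = K.
Latitude square 7; −1 → 6.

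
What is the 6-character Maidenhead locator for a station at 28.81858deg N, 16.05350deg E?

JL88at

Shift to the Maidenhead origin (180°W, 90°S): lon 196.0535, lat 118.8186.
Field: lon ⌊196.0535/20⌋ = 9 → J; lat ⌊118.8186/10⌋ = 11 → L.
Square: lon ⌊16.0535/2⌋ = 8; lat ⌊8.8186/1⌋ = 8.
Subsquare: lon ⌊0.0535/0.0833333⌋ = 0 → a; lat ⌊0.8186/0.0416667⌋ = 19 → t.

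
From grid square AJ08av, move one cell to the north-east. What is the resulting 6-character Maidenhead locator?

AJ08bw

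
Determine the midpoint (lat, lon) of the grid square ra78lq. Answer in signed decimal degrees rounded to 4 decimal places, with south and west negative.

-81.3125, 174.9583

Field R=17, A=0: +17·20° lon, +0·10° lat → SW at lon 160°, lat -90°.
Square 7, 8: +7·2° lon, +8·1° lat → SW at lon 174°, lat -82°.
Subsquare l=11, q=16: +11·0.0833333° lon, +16·0.0416667° lat → SW at lon 174.917°, lat -81.3333°.
Cell spans 0.0833333° lon × 0.0416667° lat. Centre is SW corner plus half of each.
latitude -81.3125, longitude 174.9583.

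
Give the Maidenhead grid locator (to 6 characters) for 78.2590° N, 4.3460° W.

IQ78tg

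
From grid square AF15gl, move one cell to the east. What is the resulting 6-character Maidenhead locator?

AF15hl

Longitude subsquare g = 6; +1 → 7 = h.
The latitude characters are unchanged.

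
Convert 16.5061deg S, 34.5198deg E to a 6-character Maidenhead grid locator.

Add 180° to longitude and 90° to latitude: 214.5198, 73.4939.
Field: 214.5198/20 → 10 → K, 73.4939/10 → 7 → H; chars KH.
Square: 14.5198/2 → 7, 3.4939/1 → 3; chars 73.
Subsquare: 0.5198/0.0833333 → 6 → g, 0.4939/0.0416667 → 11 → l; chars gl.

KH73gl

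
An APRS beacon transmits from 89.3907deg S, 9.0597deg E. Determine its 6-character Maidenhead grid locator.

Add 180° to longitude and 90° to latitude: 189.0597, 0.6093.
Field: lon ⌊189.0597/20⌋ = 9 → J; lat ⌊0.6093/10⌋ = 0 → A.
Square: lon ⌊9.0597/2⌋ = 4; lat ⌊0.6093/1⌋ = 0.
Subsquare: lon ⌊1.0597/0.0833333⌋ = 12 → m; lat ⌊0.6093/0.0416667⌋ = 14 → o.

JA40mo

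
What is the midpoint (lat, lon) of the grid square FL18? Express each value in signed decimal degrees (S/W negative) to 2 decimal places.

28.50, -77.00

Field F=5, L=11: +5·20° lon, +11·10° lat → SW at lon -80°, lat 20°.
Square 1, 8: +1·2° lon, +8·1° lat → SW at lon -78°, lat 28°.
Cell spans 2° lon × 1° lat. Centre is SW corner plus half of each.
latitude 28.50, longitude -77.00.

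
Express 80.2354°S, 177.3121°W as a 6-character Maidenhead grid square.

Shift to the Maidenhead origin (180°W, 90°S): lon 2.6879, lat 9.7646.
Field (20°×10°, letters A–R): 2.6879/20 → 0 → A, 9.7646/10 → 0 → A; chars AA.
Square (2°×1°, digits 0–9): 2.6879/2 → 1, 9.7646/1 → 9; chars 19.
Subsquare (5′×2.5′, letters a–x): 0.6879/0.0833333 → 8 → i, 0.7646/0.0416667 → 18 → s; chars is.

AA19is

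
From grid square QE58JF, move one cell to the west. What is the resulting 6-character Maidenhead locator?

QE58if

Longitude subsquare j = 9; −1 → 8 = i.
The latitude characters are unchanged.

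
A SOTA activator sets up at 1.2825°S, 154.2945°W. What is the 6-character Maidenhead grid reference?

Add 180° to longitude and 90° to latitude: 25.7055, 88.7175.
Field: 25.7055/20 → 1 → B, 88.7175/10 → 8 → I; chars BI.
Square: 5.7055/2 → 2, 8.7175/1 → 8; chars 28.
Subsquare: 1.7055/0.0833333 → 20 → u, 0.7175/0.0416667 → 17 → r; chars ur.

BI28ur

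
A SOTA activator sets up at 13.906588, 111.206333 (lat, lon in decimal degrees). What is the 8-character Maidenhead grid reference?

Shift to the Maidenhead origin (180°W, 90°S): lon 291.20633, lat 103.90659.
Field (20°×10°, letters A–R): 291.20633/20 → 14 → O, 103.90659/10 → 10 → K; chars OK.
Square (2°×1°, digits 0–9): 11.20633/2 → 5, 3.90659/1 → 3; chars 53.
Subsquare (5′×2.5′, letters a–x): 1.20633/0.0833333 → 14 → o, 0.90659/0.0416667 → 21 → v; chars ov.
Extended square (30″×15″, digits 0–9): 0.03967/0.00833333 → 4, 0.03159/0.00416667 → 7; chars 47.

OK53ov47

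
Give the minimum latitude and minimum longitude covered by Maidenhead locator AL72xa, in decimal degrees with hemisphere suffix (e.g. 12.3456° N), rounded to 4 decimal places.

22.0000° N, 164.0833° W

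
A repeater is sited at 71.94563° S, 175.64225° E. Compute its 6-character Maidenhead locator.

RB78tb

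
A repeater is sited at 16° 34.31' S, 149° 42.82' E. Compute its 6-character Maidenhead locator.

Shift to the Maidenhead origin (180°W, 90°S): lon 329.7137, lat 73.4282.
Field: 329.7137/20 → 16 → Q, 73.4282/10 → 7 → H; chars QH.
Square: 9.7137/2 → 4, 3.4282/1 → 3; chars 43.
Subsquare: 1.7137/0.0833333 → 20 → u, 0.4282/0.0416667 → 10 → k; chars uk.

QH43uk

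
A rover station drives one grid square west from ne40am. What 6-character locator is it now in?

Longitude subsquare a = 0; −1 → -1, wraps to 23 = x, carry into square.
Longitude square 4; −1 → 3.
The latitude characters are unchanged.

NE30xm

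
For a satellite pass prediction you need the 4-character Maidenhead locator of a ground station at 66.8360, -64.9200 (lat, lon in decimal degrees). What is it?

FP76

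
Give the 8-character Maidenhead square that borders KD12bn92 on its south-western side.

KD12bn81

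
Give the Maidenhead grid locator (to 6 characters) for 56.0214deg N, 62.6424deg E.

MO16ha

Add 180° to longitude and 90° to latitude: 242.6424, 146.0214.
Field (20°×10°, letters A–R): lon ⌊242.6424/20⌋ = 12 → M; lat ⌊146.0214/10⌋ = 14 → O.
Square (2°×1°, digits 0–9): lon ⌊2.6424/2⌋ = 1; lat ⌊6.0214/1⌋ = 6.
Subsquare (5′×2.5′, letters a–x): lon ⌊0.6424/0.0833333⌋ = 7 → h; lat ⌊0.0214/0.0416667⌋ = 0 → a.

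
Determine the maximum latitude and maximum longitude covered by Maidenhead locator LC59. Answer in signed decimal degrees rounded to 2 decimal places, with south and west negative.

Field L=11, C=2: +11·20° lon, +2·10° lat → SW at lon 40°, lat -70°.
Square 5, 9: +5·2° lon, +9·1° lat → SW at lon 50°, lat -61°.
Cell spans 2° lon × 1° lat. NE corner is SW corner plus one full cell.
latitude -60.00, longitude 52.00.

-60.00, 52.00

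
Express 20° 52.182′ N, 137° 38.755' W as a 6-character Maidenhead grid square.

CL10eu

Offset from 180°W / 90°S: lon 42.3541°, lat 110.8697°.
Field (20°×10°, letters A–R): lon ⌊42.3541/20⌋ = 2 → C; lat ⌊110.8697/10⌋ = 11 → L.
Square (2°×1°, digits 0–9): lon ⌊2.3541/2⌋ = 1; lat ⌊0.8697/1⌋ = 0.
Subsquare (5′×2.5′, letters a–x): lon ⌊0.3541/0.0833333⌋ = 4 → e; lat ⌊0.8697/0.0416667⌋ = 20 → u.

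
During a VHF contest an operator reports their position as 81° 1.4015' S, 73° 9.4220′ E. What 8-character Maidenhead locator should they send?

Offset from 180°W / 90°S: lon 253.15703°, lat 8.97664°.
Field (20°×10°, letters A–R): 253.15703/20 → 12 → M, 8.97664/10 → 0 → A; chars MA.
Square (2°×1°, digits 0–9): 13.15703/2 → 6, 8.97664/1 → 8; chars 68.
Subsquare (5′×2.5′, letters a–x): 1.15703/0.0833333 → 13 → n, 0.97664/0.0416667 → 23 → x; chars nx.
Extended square (30″×15″, digits 0–9): 0.07370/0.00833333 → 8, 0.01831/0.00416667 → 4; chars 84.

MA68nx84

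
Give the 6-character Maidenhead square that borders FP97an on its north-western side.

FP87xo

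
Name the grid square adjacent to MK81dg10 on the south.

MK81df19

Latitude extended square 0; −1 → -1, wraps to 9, carry into subsquare.
Latitude subsquare g = 6; −1 → 5 = f.
The longitude characters are unchanged.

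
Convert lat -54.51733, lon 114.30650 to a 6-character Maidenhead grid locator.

Shift to the Maidenhead origin (180°W, 90°S): lon 294.3065, lat 35.4827.
Field (20°×10°, letters A–R): lon ⌊294.3065/20⌋ = 14 → O; lat ⌊35.4827/10⌋ = 3 → D.
Square (2°×1°, digits 0–9): lon ⌊14.3065/2⌋ = 7; lat ⌊5.4827/1⌋ = 5.
Subsquare (5′×2.5′, letters a–x): lon ⌊0.3065/0.0833333⌋ = 3 → d; lat ⌊0.4827/0.0416667⌋ = 11 → l.

OD75dl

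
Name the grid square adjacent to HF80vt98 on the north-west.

Longitude extended square 9; −1 → 8.
Latitude extended square 8; +1 → 9.

HF80vt89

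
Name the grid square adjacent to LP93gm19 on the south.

Latitude extended square 9; −1 → 8.
The longitude characters are unchanged.

LP93gm18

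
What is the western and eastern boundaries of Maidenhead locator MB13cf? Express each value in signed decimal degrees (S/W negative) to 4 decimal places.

62.1667, 62.2500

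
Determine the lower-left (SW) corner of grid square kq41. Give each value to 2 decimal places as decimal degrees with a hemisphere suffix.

71.00° N, 28.00° E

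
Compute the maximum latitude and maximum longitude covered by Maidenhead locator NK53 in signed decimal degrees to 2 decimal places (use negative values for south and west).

14.00, 92.00

Field N=13, K=10: +13·20° lon, +10·10° lat → SW at lon 80°, lat 10°.
Square 5, 3: +5·2° lon, +3·1° lat → SW at lon 90°, lat 13°.
Cell spans 2° lon × 1° lat. NE corner is SW corner plus one full cell.
latitude 14.00, longitude 92.00.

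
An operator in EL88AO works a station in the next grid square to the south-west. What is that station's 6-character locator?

EL78xn

Longitude subsquare a = 0; −1 → -1, wraps to 23 = x, carry into square.
Longitude square 8; −1 → 7.
Latitude subsquare o = 14; −1 → 13 = n.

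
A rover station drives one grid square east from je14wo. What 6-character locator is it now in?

JE14xo

Longitude subsquare w = 22; +1 → 23 = x.
The latitude characters are unchanged.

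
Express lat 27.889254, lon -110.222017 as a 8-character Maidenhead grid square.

Add 180° to longitude and 90° to latitude: 69.77798, 117.88925.
Field (20°×10°, letters A–R): lon ⌊69.77798/20⌋ = 3 → D; lat ⌊117.88925/10⌋ = 11 → L.
Square (2°×1°, digits 0–9): lon ⌊9.77798/2⌋ = 4; lat ⌊7.88925/1⌋ = 7.
Subsquare (5′×2.5′, letters a–x): lon ⌊1.77798/0.0833333⌋ = 21 → v; lat ⌊0.88925/0.0416667⌋ = 21 → v.
Extended square (30″×15″, digits 0–9): lon ⌊0.02798/0.00833333⌋ = 3; lat ⌊0.01425/0.00416667⌋ = 3.

DL47vv33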